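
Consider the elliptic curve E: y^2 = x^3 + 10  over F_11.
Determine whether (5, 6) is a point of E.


Check whether y^2 = x^3 + 0 x + 10 (mod 11) for (x, y) = (5, 6).
LHS: y^2 = 6^2 mod 11 = 3
RHS: x^3 + 0 x + 10 = 5^3 + 0*5 + 10 mod 11 = 3
LHS = RHS

Yes, on the curve


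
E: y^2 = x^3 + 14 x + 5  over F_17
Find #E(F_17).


For each x in F_17, count y with y^2 = x^3 + 14 x + 5 mod 17:
  x = 5: RHS = 13, y in [8, 9]  -> 2 point(s)
  x = 6: RHS = 16, y in [4, 13]  -> 2 point(s)
  x = 7: RHS = 4, y in [2, 15]  -> 2 point(s)
  x = 8: RHS = 0, y in [0]  -> 1 point(s)
  x = 13: RHS = 4, y in [2, 15]  -> 2 point(s)
  x = 14: RHS = 4, y in [2, 15]  -> 2 point(s)
Affine points: 11. Add the point at infinity: total = 12.

#E(F_17) = 12


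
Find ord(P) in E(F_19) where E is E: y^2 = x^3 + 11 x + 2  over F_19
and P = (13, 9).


Compute successive multiples of P until we hit O:
  1P = (13, 9)
  2P = (18, 16)
  3P = (12, 0)
  4P = (18, 3)
  5P = (13, 10)
  6P = O

ord(P) = 6


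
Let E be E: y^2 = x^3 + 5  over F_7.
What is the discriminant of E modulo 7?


4 a^3 + 27 b^2 = 4*0^3 + 27*5^2 = 0 + 675 = 675
Delta = -16 * (675) = -10800
Delta mod 7 = 1

Delta = 1 (mod 7)


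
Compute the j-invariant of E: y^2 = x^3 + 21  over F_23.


Delta = -16(4 a^3 + 27 b^2) mod 23 = 20
-1728 * (4 a)^3 = -1728 * (4*0)^3 mod 23 = 0
j = 0 * 20^(-1) mod 23 = 0

j = 0 (mod 23)


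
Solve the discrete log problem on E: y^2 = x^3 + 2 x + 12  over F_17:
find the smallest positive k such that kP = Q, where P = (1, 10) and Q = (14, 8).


Enumerate multiples of P until we hit Q = (14, 8):
  1P = (1, 10)
  2P = (14, 8)
Match found at i = 2.

k = 2


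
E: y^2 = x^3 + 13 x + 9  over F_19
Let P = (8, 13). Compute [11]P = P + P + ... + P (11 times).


k = 11 = 1011_2 (binary, LSB first: 1101)
Double-and-add from P = (8, 13):
  bit 0 = 1: acc = O + (8, 13) = (8, 13)
  bit 1 = 1: acc = (8, 13) + (1, 2) = (2, 10)
  bit 2 = 0: acc unchanged = (2, 10)
  bit 3 = 1: acc = (2, 10) + (14, 16) = (8, 6)

11P = (8, 6)


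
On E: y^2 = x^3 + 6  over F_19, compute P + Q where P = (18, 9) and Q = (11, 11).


P != Q, so use the chord formula.
s = (y2 - y1) / (x2 - x1) = (2) / (12) mod 19 = 16
x3 = s^2 - x1 - x2 mod 19 = 16^2 - 18 - 11 = 18
y3 = s (x1 - x3) - y1 mod 19 = 16 * (18 - 18) - 9 = 10

P + Q = (18, 10)


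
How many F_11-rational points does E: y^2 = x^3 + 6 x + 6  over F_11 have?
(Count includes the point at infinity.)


For each x in F_11, count y with y^2 = x^3 + 6 x + 6 mod 11:
  x = 2: RHS = 4, y in [2, 9]  -> 2 point(s)
  x = 6: RHS = 5, y in [4, 7]  -> 2 point(s)
  x = 8: RHS = 5, y in [4, 7]  -> 2 point(s)
Affine points: 6. Add the point at infinity: total = 7.

#E(F_11) = 7


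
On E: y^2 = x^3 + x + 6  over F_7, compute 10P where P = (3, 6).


k = 10 = 1010_2 (binary, LSB first: 0101)
Double-and-add from P = (3, 6):
  bit 0 = 0: acc unchanged = O
  bit 1 = 1: acc = O + (1, 1) = (1, 1)
  bit 2 = 0: acc unchanged = (1, 1)
  bit 3 = 1: acc = (1, 1) + (4, 5) = (3, 1)

10P = (3, 1)


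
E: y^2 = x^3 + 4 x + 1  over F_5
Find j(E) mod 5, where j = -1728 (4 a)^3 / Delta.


Delta = -16(4 a^3 + 27 b^2) mod 5 = 2
-1728 * (4 a)^3 = -1728 * (4*4)^3 mod 5 = 2
j = 2 * 2^(-1) mod 5 = 1

j = 1 (mod 5)


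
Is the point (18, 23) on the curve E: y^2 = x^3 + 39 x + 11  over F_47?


Check whether y^2 = x^3 + 39 x + 11 (mod 47) for (x, y) = (18, 23).
LHS: y^2 = 23^2 mod 47 = 12
RHS: x^3 + 39 x + 11 = 18^3 + 39*18 + 11 mod 47 = 12
LHS = RHS

Yes, on the curve


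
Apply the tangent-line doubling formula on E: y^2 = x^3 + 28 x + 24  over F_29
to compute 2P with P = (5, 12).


Doubling: s = (3 x1^2 + a) / (2 y1)
s = (3*5^2 + 28) / (2*12) mod 29 = 20
x3 = s^2 - 2 x1 mod 29 = 20^2 - 2*5 = 13
y3 = s (x1 - x3) - y1 mod 29 = 20 * (5 - 13) - 12 = 2

2P = (13, 2)


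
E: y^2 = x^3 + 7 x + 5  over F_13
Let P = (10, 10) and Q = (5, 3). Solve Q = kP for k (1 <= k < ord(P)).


Enumerate multiples of P until we hit Q = (5, 3):
  1P = (10, 10)
  2P = (2, 1)
  3P = (11, 10)
  4P = (5, 3)
Match found at i = 4.

k = 4


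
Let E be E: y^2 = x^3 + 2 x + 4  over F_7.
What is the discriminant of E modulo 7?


4 a^3 + 27 b^2 = 4*2^3 + 27*4^2 = 32 + 432 = 464
Delta = -16 * (464) = -7424
Delta mod 7 = 3

Delta = 3 (mod 7)


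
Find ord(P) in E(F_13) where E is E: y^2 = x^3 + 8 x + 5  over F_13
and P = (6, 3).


Compute successive multiples of P until we hit O:
  1P = (6, 3)
  2P = (5, 12)
  3P = (5, 1)
  4P = (6, 10)
  5P = O

ord(P) = 5


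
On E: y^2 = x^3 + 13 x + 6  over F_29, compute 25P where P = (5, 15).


k = 25 = 11001_2 (binary, LSB first: 10011)
Double-and-add from P = (5, 15):
  bit 0 = 1: acc = O + (5, 15) = (5, 15)
  bit 1 = 0: acc unchanged = (5, 15)
  bit 2 = 0: acc unchanged = (5, 15)
  bit 3 = 1: acc = (5, 15) + (11, 1) = (12, 11)
  bit 4 = 1: acc = (12, 11) + (0, 8) = (8, 19)

25P = (8, 19)


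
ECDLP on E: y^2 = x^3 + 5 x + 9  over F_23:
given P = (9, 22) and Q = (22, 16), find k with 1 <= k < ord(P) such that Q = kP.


Enumerate multiples of P until we hit Q = (22, 16):
  1P = (9, 22)
  2P = (17, 4)
  3P = (15, 3)
  4P = (2, 21)
  5P = (20, 6)
  6P = (6, 5)
  7P = (12, 7)
  8P = (4, 22)
  9P = (10, 1)
  10P = (8, 3)
  11P = (22, 7)
  12P = (0, 3)
  13P = (0, 20)
  14P = (22, 16)
Match found at i = 14.

k = 14


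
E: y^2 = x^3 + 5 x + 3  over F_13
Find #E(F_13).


For each x in F_13, count y with y^2 = x^3 + 5 x + 3 mod 13:
  x = 0: RHS = 3, y in [4, 9]  -> 2 point(s)
  x = 1: RHS = 9, y in [3, 10]  -> 2 point(s)
  x = 4: RHS = 9, y in [3, 10]  -> 2 point(s)
  x = 5: RHS = 10, y in [6, 7]  -> 2 point(s)
  x = 7: RHS = 4, y in [2, 11]  -> 2 point(s)
  x = 8: RHS = 9, y in [3, 10]  -> 2 point(s)
  x = 9: RHS = 10, y in [6, 7]  -> 2 point(s)
  x = 10: RHS = 0, y in [0]  -> 1 point(s)
  x = 12: RHS = 10, y in [6, 7]  -> 2 point(s)
Affine points: 17. Add the point at infinity: total = 18.

#E(F_13) = 18


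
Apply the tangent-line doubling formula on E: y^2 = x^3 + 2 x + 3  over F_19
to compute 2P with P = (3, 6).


Doubling: s = (3 x1^2 + a) / (2 y1)
s = (3*3^2 + 2) / (2*6) mod 19 = 4
x3 = s^2 - 2 x1 mod 19 = 4^2 - 2*3 = 10
y3 = s (x1 - x3) - y1 mod 19 = 4 * (3 - 10) - 6 = 4

2P = (10, 4)


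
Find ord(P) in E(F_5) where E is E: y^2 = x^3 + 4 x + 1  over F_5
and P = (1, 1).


Compute successive multiples of P until we hit O:
  1P = (1, 1)
  2P = (4, 1)
  3P = (0, 4)
  4P = (3, 0)
  5P = (0, 1)
  6P = (4, 4)
  7P = (1, 4)
  8P = O

ord(P) = 8


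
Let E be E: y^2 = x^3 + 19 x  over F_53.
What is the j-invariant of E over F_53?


Delta = -16(4 a^3 + 27 b^2) mod 53 = 23
-1728 * (4 a)^3 = -1728 * (4*19)^3 mod 53 = 47
j = 47 * 23^(-1) mod 53 = 32

j = 32 (mod 53)


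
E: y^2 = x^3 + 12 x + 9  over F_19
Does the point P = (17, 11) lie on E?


Check whether y^2 = x^3 + 12 x + 9 (mod 19) for (x, y) = (17, 11).
LHS: y^2 = 11^2 mod 19 = 7
RHS: x^3 + 12 x + 9 = 17^3 + 12*17 + 9 mod 19 = 15
LHS != RHS

No, not on the curve


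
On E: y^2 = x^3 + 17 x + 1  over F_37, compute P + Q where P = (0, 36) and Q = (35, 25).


P != Q, so use the chord formula.
s = (y2 - y1) / (x2 - x1) = (26) / (35) mod 37 = 24
x3 = s^2 - x1 - x2 mod 37 = 24^2 - 0 - 35 = 23
y3 = s (x1 - x3) - y1 mod 37 = 24 * (0 - 23) - 36 = 4

P + Q = (23, 4)


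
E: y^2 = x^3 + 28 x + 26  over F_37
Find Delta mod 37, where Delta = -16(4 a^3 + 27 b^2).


4 a^3 + 27 b^2 = 4*28^3 + 27*26^2 = 87808 + 18252 = 106060
Delta = -16 * (106060) = -1696960
Delta mod 37 = 8

Delta = 8 (mod 37)


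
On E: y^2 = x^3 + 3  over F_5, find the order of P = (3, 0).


Compute successive multiples of P until we hit O:
  1P = (3, 0)
  2P = O

ord(P) = 2


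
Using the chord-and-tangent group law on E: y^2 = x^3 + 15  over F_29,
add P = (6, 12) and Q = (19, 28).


P != Q, so use the chord formula.
s = (y2 - y1) / (x2 - x1) = (16) / (13) mod 29 = 28
x3 = s^2 - x1 - x2 mod 29 = 28^2 - 6 - 19 = 5
y3 = s (x1 - x3) - y1 mod 29 = 28 * (6 - 5) - 12 = 16

P + Q = (5, 16)


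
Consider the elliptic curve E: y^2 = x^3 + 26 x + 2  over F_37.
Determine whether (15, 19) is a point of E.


Check whether y^2 = x^3 + 26 x + 2 (mod 37) for (x, y) = (15, 19).
LHS: y^2 = 19^2 mod 37 = 28
RHS: x^3 + 26 x + 2 = 15^3 + 26*15 + 2 mod 37 = 30
LHS != RHS

No, not on the curve


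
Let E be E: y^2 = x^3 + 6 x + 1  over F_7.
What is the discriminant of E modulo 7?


4 a^3 + 27 b^2 = 4*6^3 + 27*1^2 = 864 + 27 = 891
Delta = -16 * (891) = -14256
Delta mod 7 = 3

Delta = 3 (mod 7)


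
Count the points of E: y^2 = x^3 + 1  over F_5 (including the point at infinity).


For each x in F_5, count y with y^2 = x^3 + 0 x + 1 mod 5:
  x = 0: RHS = 1, y in [1, 4]  -> 2 point(s)
  x = 2: RHS = 4, y in [2, 3]  -> 2 point(s)
  x = 4: RHS = 0, y in [0]  -> 1 point(s)
Affine points: 5. Add the point at infinity: total = 6.

#E(F_5) = 6


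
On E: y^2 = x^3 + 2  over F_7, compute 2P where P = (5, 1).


Doubling: s = (3 x1^2 + a) / (2 y1)
s = (3*5^2 + 0) / (2*1) mod 7 = 6
x3 = s^2 - 2 x1 mod 7 = 6^2 - 2*5 = 5
y3 = s (x1 - x3) - y1 mod 7 = 6 * (5 - 5) - 1 = 6

2P = (5, 6)


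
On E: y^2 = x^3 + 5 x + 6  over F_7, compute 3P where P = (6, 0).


k = 3 = 11_2 (binary, LSB first: 11)
Double-and-add from P = (6, 0):
  bit 0 = 1: acc = O + (6, 0) = (6, 0)
  bit 1 = 1: acc = (6, 0) + O = (6, 0)

3P = (6, 0)


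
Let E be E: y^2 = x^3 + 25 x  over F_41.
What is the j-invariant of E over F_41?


Delta = -16(4 a^3 + 27 b^2) mod 41 = 31
-1728 * (4 a)^3 = -1728 * (4*25)^3 mod 41 = 22
j = 22 * 31^(-1) mod 41 = 6

j = 6 (mod 41)


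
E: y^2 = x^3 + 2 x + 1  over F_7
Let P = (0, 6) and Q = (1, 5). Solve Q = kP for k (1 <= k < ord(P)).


Enumerate multiples of P until we hit Q = (1, 5):
  1P = (0, 6)
  2P = (1, 2)
  3P = (1, 5)
Match found at i = 3.

k = 3


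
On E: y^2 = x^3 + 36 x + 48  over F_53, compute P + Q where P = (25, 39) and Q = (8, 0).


P != Q, so use the chord formula.
s = (y2 - y1) / (x2 - x1) = (14) / (36) mod 53 = 21
x3 = s^2 - x1 - x2 mod 53 = 21^2 - 25 - 8 = 37
y3 = s (x1 - x3) - y1 mod 53 = 21 * (25 - 37) - 39 = 27

P + Q = (37, 27)


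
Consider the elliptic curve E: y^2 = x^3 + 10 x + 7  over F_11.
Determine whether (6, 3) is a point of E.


Check whether y^2 = x^3 + 10 x + 7 (mod 11) for (x, y) = (6, 3).
LHS: y^2 = 3^2 mod 11 = 9
RHS: x^3 + 10 x + 7 = 6^3 + 10*6 + 7 mod 11 = 8
LHS != RHS

No, not on the curve


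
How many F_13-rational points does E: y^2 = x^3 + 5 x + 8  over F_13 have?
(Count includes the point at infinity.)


For each x in F_13, count y with y^2 = x^3 + 5 x + 8 mod 13:
  x = 1: RHS = 1, y in [1, 12]  -> 2 point(s)
  x = 2: RHS = 0, y in [0]  -> 1 point(s)
  x = 4: RHS = 1, y in [1, 12]  -> 2 point(s)
  x = 7: RHS = 9, y in [3, 10]  -> 2 point(s)
  x = 8: RHS = 1, y in [1, 12]  -> 2 point(s)
  x = 11: RHS = 3, y in [4, 9]  -> 2 point(s)
Affine points: 11. Add the point at infinity: total = 12.

#E(F_13) = 12


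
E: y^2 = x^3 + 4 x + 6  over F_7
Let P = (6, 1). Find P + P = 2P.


Doubling: s = (3 x1^2 + a) / (2 y1)
s = (3*6^2 + 4) / (2*1) mod 7 = 0
x3 = s^2 - 2 x1 mod 7 = 0^2 - 2*6 = 2
y3 = s (x1 - x3) - y1 mod 7 = 0 * (6 - 2) - 1 = 6

2P = (2, 6)


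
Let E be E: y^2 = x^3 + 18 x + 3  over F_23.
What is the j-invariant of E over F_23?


Delta = -16(4 a^3 + 27 b^2) mod 23 = 18
-1728 * (4 a)^3 = -1728 * (4*18)^3 mod 23 = 11
j = 11 * 18^(-1) mod 23 = 7

j = 7 (mod 23)


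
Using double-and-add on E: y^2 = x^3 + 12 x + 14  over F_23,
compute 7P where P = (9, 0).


k = 7 = 111_2 (binary, LSB first: 111)
Double-and-add from P = (9, 0):
  bit 0 = 1: acc = O + (9, 0) = (9, 0)
  bit 1 = 1: acc = (9, 0) + O = (9, 0)
  bit 2 = 1: acc = (9, 0) + O = (9, 0)

7P = (9, 0)


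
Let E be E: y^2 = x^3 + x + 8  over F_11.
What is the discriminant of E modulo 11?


4 a^3 + 27 b^2 = 4*1^3 + 27*8^2 = 4 + 1728 = 1732
Delta = -16 * (1732) = -27712
Delta mod 11 = 8

Delta = 8 (mod 11)


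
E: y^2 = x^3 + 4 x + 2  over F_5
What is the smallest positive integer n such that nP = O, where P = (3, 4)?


Compute successive multiples of P until we hit O:
  1P = (3, 4)
  2P = (3, 1)
  3P = O

ord(P) = 3


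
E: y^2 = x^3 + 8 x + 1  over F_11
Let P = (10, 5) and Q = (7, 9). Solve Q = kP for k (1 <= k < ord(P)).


Enumerate multiples of P until we hit Q = (7, 9):
  1P = (10, 5)
  2P = (2, 6)
  3P = (4, 8)
  4P = (0, 1)
  5P = (6, 1)
  6P = (7, 9)
Match found at i = 6.

k = 6


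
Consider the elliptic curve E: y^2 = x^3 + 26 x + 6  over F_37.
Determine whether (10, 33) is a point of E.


Check whether y^2 = x^3 + 26 x + 6 (mod 37) for (x, y) = (10, 33).
LHS: y^2 = 33^2 mod 37 = 16
RHS: x^3 + 26 x + 6 = 10^3 + 26*10 + 6 mod 37 = 8
LHS != RHS

No, not on the curve


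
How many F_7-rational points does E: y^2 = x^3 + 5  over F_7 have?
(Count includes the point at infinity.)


For each x in F_7, count y with y^2 = x^3 + 0 x + 5 mod 7:
  x = 3: RHS = 4, y in [2, 5]  -> 2 point(s)
  x = 5: RHS = 4, y in [2, 5]  -> 2 point(s)
  x = 6: RHS = 4, y in [2, 5]  -> 2 point(s)
Affine points: 6. Add the point at infinity: total = 7.

#E(F_7) = 7


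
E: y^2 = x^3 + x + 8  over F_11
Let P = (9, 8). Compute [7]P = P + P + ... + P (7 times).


k = 7 = 111_2 (binary, LSB first: 111)
Double-and-add from P = (9, 8):
  bit 0 = 1: acc = O + (9, 8) = (9, 8)
  bit 1 = 1: acc = (9, 8) + (9, 3) = O
  bit 2 = 1: acc = O + (9, 8) = (9, 8)

7P = (9, 8)


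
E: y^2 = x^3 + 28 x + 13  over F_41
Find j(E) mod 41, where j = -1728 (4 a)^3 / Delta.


Delta = -16(4 a^3 + 27 b^2) mod 41 = 32
-1728 * (4 a)^3 = -1728 * (4*28)^3 mod 41 = 32
j = 32 * 32^(-1) mod 41 = 1

j = 1 (mod 41)


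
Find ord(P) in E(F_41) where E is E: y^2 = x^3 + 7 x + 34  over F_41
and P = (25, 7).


Compute successive multiples of P until we hit O:
  1P = (25, 7)
  2P = (12, 1)
  3P = (3, 0)
  4P = (12, 40)
  5P = (25, 34)
  6P = O

ord(P) = 6


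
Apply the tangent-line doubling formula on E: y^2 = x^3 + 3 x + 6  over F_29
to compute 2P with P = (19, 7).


Doubling: s = (3 x1^2 + a) / (2 y1)
s = (3*19^2 + 3) / (2*7) mod 29 = 3
x3 = s^2 - 2 x1 mod 29 = 3^2 - 2*19 = 0
y3 = s (x1 - x3) - y1 mod 29 = 3 * (19 - 0) - 7 = 21

2P = (0, 21)


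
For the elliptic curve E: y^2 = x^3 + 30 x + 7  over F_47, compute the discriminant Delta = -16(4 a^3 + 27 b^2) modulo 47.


4 a^3 + 27 b^2 = 4*30^3 + 27*7^2 = 108000 + 1323 = 109323
Delta = -16 * (109323) = -1749168
Delta mod 47 = 31

Delta = 31 (mod 47)


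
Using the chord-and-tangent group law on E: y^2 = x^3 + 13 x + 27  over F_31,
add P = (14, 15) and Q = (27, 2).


P != Q, so use the chord formula.
s = (y2 - y1) / (x2 - x1) = (18) / (13) mod 31 = 30
x3 = s^2 - x1 - x2 mod 31 = 30^2 - 14 - 27 = 22
y3 = s (x1 - x3) - y1 mod 31 = 30 * (14 - 22) - 15 = 24

P + Q = (22, 24)


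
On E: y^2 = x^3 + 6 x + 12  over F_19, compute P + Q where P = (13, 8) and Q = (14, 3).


P != Q, so use the chord formula.
s = (y2 - y1) / (x2 - x1) = (14) / (1) mod 19 = 14
x3 = s^2 - x1 - x2 mod 19 = 14^2 - 13 - 14 = 17
y3 = s (x1 - x3) - y1 mod 19 = 14 * (13 - 17) - 8 = 12

P + Q = (17, 12)


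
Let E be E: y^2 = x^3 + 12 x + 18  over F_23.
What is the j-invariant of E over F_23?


Delta = -16(4 a^3 + 27 b^2) mod 23 = 2
-1728 * (4 a)^3 = -1728 * (4*12)^3 mod 23 = 22
j = 22 * 2^(-1) mod 23 = 11

j = 11 (mod 23)


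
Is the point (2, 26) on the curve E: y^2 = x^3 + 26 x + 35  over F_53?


Check whether y^2 = x^3 + 26 x + 35 (mod 53) for (x, y) = (2, 26).
LHS: y^2 = 26^2 mod 53 = 40
RHS: x^3 + 26 x + 35 = 2^3 + 26*2 + 35 mod 53 = 42
LHS != RHS

No, not on the curve


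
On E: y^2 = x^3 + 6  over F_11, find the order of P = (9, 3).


Compute successive multiples of P until we hit O:
  1P = (9, 3)
  2P = (8, 10)
  3P = (10, 4)
  4P = (4, 2)
  5P = (2, 5)
  6P = (3, 0)
  7P = (2, 6)
  8P = (4, 9)
  ... (continuing to 12P)
  12P = O

ord(P) = 12


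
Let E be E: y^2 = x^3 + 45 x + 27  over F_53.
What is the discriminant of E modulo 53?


4 a^3 + 27 b^2 = 4*45^3 + 27*27^2 = 364500 + 19683 = 384183
Delta = -16 * (384183) = -6146928
Delta mod 53 = 12

Delta = 12 (mod 53)


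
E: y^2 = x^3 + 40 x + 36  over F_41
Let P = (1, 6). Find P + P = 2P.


Doubling: s = (3 x1^2 + a) / (2 y1)
s = (3*1^2 + 40) / (2*6) mod 41 = 7
x3 = s^2 - 2 x1 mod 41 = 7^2 - 2*1 = 6
y3 = s (x1 - x3) - y1 mod 41 = 7 * (1 - 6) - 6 = 0

2P = (6, 0)


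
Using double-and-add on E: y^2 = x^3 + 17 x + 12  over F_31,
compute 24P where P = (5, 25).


k = 24 = 11000_2 (binary, LSB first: 00011)
Double-and-add from P = (5, 25):
  bit 0 = 0: acc unchanged = O
  bit 1 = 0: acc unchanged = O
  bit 2 = 0: acc unchanged = O
  bit 3 = 1: acc = O + (3, 20) = (3, 20)
  bit 4 = 1: acc = (3, 20) + (29, 1) = (6, 12)

24P = (6, 12)


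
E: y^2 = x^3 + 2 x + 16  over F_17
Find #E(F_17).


For each x in F_17, count y with y^2 = x^3 + 2 x + 16 mod 17:
  x = 0: RHS = 16, y in [4, 13]  -> 2 point(s)
  x = 1: RHS = 2, y in [6, 11]  -> 2 point(s)
  x = 3: RHS = 15, y in [7, 10]  -> 2 point(s)
  x = 5: RHS = 15, y in [7, 10]  -> 2 point(s)
  x = 7: RHS = 16, y in [4, 13]  -> 2 point(s)
  x = 8: RHS = 0, y in [0]  -> 1 point(s)
  x = 9: RHS = 15, y in [7, 10]  -> 2 point(s)
  x = 10: RHS = 16, y in [4, 13]  -> 2 point(s)
  x = 11: RHS = 9, y in [3, 14]  -> 2 point(s)
  x = 12: RHS = 0, y in [0]  -> 1 point(s)
  x = 14: RHS = 0, y in [0]  -> 1 point(s)
  x = 15: RHS = 4, y in [2, 15]  -> 2 point(s)
  x = 16: RHS = 13, y in [8, 9]  -> 2 point(s)
Affine points: 23. Add the point at infinity: total = 24.

#E(F_17) = 24


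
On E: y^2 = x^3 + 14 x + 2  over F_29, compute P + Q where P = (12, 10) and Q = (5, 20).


P != Q, so use the chord formula.
s = (y2 - y1) / (x2 - x1) = (10) / (22) mod 29 = 11
x3 = s^2 - x1 - x2 mod 29 = 11^2 - 12 - 5 = 17
y3 = s (x1 - x3) - y1 mod 29 = 11 * (12 - 17) - 10 = 22

P + Q = (17, 22)


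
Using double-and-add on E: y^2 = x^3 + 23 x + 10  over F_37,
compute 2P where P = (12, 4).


k = 2 = 10_2 (binary, LSB first: 01)
Double-and-add from P = (12, 4):
  bit 0 = 0: acc unchanged = O
  bit 1 = 1: acc = O + (12, 33) = (12, 33)

2P = (12, 33)


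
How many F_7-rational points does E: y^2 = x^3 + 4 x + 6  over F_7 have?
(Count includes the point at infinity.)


For each x in F_7, count y with y^2 = x^3 + 4 x + 6 mod 7:
  x = 1: RHS = 4, y in [2, 5]  -> 2 point(s)
  x = 2: RHS = 1, y in [1, 6]  -> 2 point(s)
  x = 4: RHS = 2, y in [3, 4]  -> 2 point(s)
  x = 5: RHS = 4, y in [2, 5]  -> 2 point(s)
  x = 6: RHS = 1, y in [1, 6]  -> 2 point(s)
Affine points: 10. Add the point at infinity: total = 11.

#E(F_7) = 11


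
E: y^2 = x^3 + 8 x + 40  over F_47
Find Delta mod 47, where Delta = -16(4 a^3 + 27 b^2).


4 a^3 + 27 b^2 = 4*8^3 + 27*40^2 = 2048 + 43200 = 45248
Delta = -16 * (45248) = -723968
Delta mod 47 = 20

Delta = 20 (mod 47)


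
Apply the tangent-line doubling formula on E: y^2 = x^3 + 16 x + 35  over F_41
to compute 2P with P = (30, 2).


Doubling: s = (3 x1^2 + a) / (2 y1)
s = (3*30^2 + 16) / (2*2) mod 41 = 23
x3 = s^2 - 2 x1 mod 41 = 23^2 - 2*30 = 18
y3 = s (x1 - x3) - y1 mod 41 = 23 * (30 - 18) - 2 = 28

2P = (18, 28)


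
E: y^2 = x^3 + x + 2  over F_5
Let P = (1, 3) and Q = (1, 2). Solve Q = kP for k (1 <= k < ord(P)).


Enumerate multiples of P until we hit Q = (1, 2):
  1P = (1, 3)
  2P = (4, 0)
  3P = (1, 2)
Match found at i = 3.

k = 3


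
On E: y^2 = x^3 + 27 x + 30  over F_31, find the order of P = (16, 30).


Compute successive multiples of P until we hit O:
  1P = (16, 30)
  2P = (6, 25)
  3P = (17, 16)
  4P = (8, 13)
  5P = (12, 25)
  6P = (22, 9)
  7P = (13, 6)
  8P = (4, 4)
  ... (continuing to 34P)
  34P = O

ord(P) = 34


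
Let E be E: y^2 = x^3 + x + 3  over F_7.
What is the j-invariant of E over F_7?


Delta = -16(4 a^3 + 27 b^2) mod 7 = 3
-1728 * (4 a)^3 = -1728 * (4*1)^3 mod 7 = 1
j = 1 * 3^(-1) mod 7 = 5

j = 5 (mod 7)


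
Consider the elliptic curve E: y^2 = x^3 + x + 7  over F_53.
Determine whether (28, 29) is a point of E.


Check whether y^2 = x^3 + 1 x + 7 (mod 53) for (x, y) = (28, 29).
LHS: y^2 = 29^2 mod 53 = 46
RHS: x^3 + 1 x + 7 = 28^3 + 1*28 + 7 mod 53 = 45
LHS != RHS

No, not on the curve


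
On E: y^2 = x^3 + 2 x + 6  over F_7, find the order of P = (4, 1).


Compute successive multiples of P until we hit O:
  1P = (4, 1)
  2P = (1, 4)
  3P = (3, 5)
  4P = (2, 5)
  5P = (5, 1)
  6P = (5, 6)
  7P = (2, 2)
  8P = (3, 2)
  ... (continuing to 11P)
  11P = O

ord(P) = 11


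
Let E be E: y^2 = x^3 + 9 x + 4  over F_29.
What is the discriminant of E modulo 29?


4 a^3 + 27 b^2 = 4*9^3 + 27*4^2 = 2916 + 432 = 3348
Delta = -16 * (3348) = -53568
Delta mod 29 = 24

Delta = 24 (mod 29)


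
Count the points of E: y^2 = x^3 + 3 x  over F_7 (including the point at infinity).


For each x in F_7, count y with y^2 = x^3 + 3 x + 0 mod 7:
  x = 0: RHS = 0, y in [0]  -> 1 point(s)
  x = 1: RHS = 4, y in [2, 5]  -> 2 point(s)
  x = 2: RHS = 0, y in [0]  -> 1 point(s)
  x = 3: RHS = 1, y in [1, 6]  -> 2 point(s)
  x = 5: RHS = 0, y in [0]  -> 1 point(s)
Affine points: 7. Add the point at infinity: total = 8.

#E(F_7) = 8


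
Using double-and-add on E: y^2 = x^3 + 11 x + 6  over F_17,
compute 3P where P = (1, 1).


k = 3 = 11_2 (binary, LSB first: 11)
Double-and-add from P = (1, 1):
  bit 0 = 1: acc = O + (1, 1) = (1, 1)
  bit 1 = 1: acc = (1, 1) + (13, 0) = (1, 16)

3P = (1, 16)


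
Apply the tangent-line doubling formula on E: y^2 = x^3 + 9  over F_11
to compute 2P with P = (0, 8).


Doubling: s = (3 x1^2 + a) / (2 y1)
s = (3*0^2 + 0) / (2*8) mod 11 = 0
x3 = s^2 - 2 x1 mod 11 = 0^2 - 2*0 = 0
y3 = s (x1 - x3) - y1 mod 11 = 0 * (0 - 0) - 8 = 3

2P = (0, 3)


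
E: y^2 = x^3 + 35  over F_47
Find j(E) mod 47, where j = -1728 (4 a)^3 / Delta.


Delta = -16(4 a^3 + 27 b^2) mod 47 = 20
-1728 * (4 a)^3 = -1728 * (4*0)^3 mod 47 = 0
j = 0 * 20^(-1) mod 47 = 0

j = 0 (mod 47)


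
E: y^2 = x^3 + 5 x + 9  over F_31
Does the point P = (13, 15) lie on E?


Check whether y^2 = x^3 + 5 x + 9 (mod 31) for (x, y) = (13, 15).
LHS: y^2 = 15^2 mod 31 = 8
RHS: x^3 + 5 x + 9 = 13^3 + 5*13 + 9 mod 31 = 8
LHS = RHS

Yes, on the curve


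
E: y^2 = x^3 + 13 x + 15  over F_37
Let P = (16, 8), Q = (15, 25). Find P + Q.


P != Q, so use the chord formula.
s = (y2 - y1) / (x2 - x1) = (17) / (36) mod 37 = 20
x3 = s^2 - x1 - x2 mod 37 = 20^2 - 16 - 15 = 36
y3 = s (x1 - x3) - y1 mod 37 = 20 * (16 - 36) - 8 = 36

P + Q = (36, 36)


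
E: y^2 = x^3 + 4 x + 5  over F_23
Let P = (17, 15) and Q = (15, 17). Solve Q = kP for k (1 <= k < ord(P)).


Enumerate multiples of P until we hit Q = (15, 17):
  1P = (17, 15)
  2P = (15, 17)
Match found at i = 2.

k = 2


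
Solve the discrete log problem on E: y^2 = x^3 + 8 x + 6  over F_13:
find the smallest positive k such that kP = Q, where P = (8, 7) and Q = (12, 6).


Enumerate multiples of P until we hit Q = (12, 6):
  1P = (8, 7)
  2P = (9, 1)
  3P = (6, 7)
  4P = (12, 6)
Match found at i = 4.

k = 4


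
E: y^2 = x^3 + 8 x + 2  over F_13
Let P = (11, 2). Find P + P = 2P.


Doubling: s = (3 x1^2 + a) / (2 y1)
s = (3*11^2 + 8) / (2*2) mod 13 = 5
x3 = s^2 - 2 x1 mod 13 = 5^2 - 2*11 = 3
y3 = s (x1 - x3) - y1 mod 13 = 5 * (11 - 3) - 2 = 12

2P = (3, 12)


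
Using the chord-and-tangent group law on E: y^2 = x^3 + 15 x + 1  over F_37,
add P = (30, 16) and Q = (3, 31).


P != Q, so use the chord formula.
s = (y2 - y1) / (x2 - x1) = (15) / (10) mod 37 = 20
x3 = s^2 - x1 - x2 mod 37 = 20^2 - 30 - 3 = 34
y3 = s (x1 - x3) - y1 mod 37 = 20 * (30 - 34) - 16 = 15

P + Q = (34, 15)


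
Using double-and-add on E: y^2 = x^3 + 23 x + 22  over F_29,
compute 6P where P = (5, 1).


k = 6 = 110_2 (binary, LSB first: 011)
Double-and-add from P = (5, 1):
  bit 0 = 0: acc unchanged = O
  bit 1 = 1: acc = O + (13, 13) = (13, 13)
  bit 2 = 1: acc = (13, 13) + (23, 4) = (26, 19)

6P = (26, 19)


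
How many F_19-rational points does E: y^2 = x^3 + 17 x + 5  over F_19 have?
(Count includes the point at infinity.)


For each x in F_19, count y with y^2 = x^3 + 17 x + 5 mod 19:
  x = 0: RHS = 5, y in [9, 10]  -> 2 point(s)
  x = 1: RHS = 4, y in [2, 17]  -> 2 point(s)
  x = 2: RHS = 9, y in [3, 16]  -> 2 point(s)
  x = 3: RHS = 7, y in [8, 11]  -> 2 point(s)
  x = 4: RHS = 4, y in [2, 17]  -> 2 point(s)
  x = 5: RHS = 6, y in [5, 14]  -> 2 point(s)
  x = 6: RHS = 0, y in [0]  -> 1 point(s)
  x = 7: RHS = 11, y in [7, 12]  -> 2 point(s)
  x = 8: RHS = 7, y in [8, 11]  -> 2 point(s)
  x = 10: RHS = 16, y in [4, 15]  -> 2 point(s)
  x = 14: RHS = 4, y in [2, 17]  -> 2 point(s)
  x = 15: RHS = 6, y in [5, 14]  -> 2 point(s)
  x = 17: RHS = 1, y in [1, 18]  -> 2 point(s)
  x = 18: RHS = 6, y in [5, 14]  -> 2 point(s)
Affine points: 27. Add the point at infinity: total = 28.

#E(F_19) = 28


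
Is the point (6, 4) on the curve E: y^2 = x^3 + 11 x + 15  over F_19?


Check whether y^2 = x^3 + 11 x + 15 (mod 19) for (x, y) = (6, 4).
LHS: y^2 = 4^2 mod 19 = 16
RHS: x^3 + 11 x + 15 = 6^3 + 11*6 + 15 mod 19 = 12
LHS != RHS

No, not on the curve


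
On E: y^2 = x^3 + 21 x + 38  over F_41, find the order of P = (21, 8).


Compute successive multiples of P until we hit O:
  1P = (21, 8)
  2P = (3, 28)
  3P = (40, 4)
  4P = (19, 11)
  5P = (34, 32)
  6P = (11, 1)
  7P = (14, 1)
  8P = (7, 6)
  ... (continuing to 31P)
  31P = O

ord(P) = 31


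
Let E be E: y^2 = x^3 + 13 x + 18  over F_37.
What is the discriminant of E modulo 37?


4 a^3 + 27 b^2 = 4*13^3 + 27*18^2 = 8788 + 8748 = 17536
Delta = -16 * (17536) = -280576
Delta mod 37 = 32

Delta = 32 (mod 37)


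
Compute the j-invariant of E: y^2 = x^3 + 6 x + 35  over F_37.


Delta = -16(4 a^3 + 27 b^2) mod 37 = 25
-1728 * (4 a)^3 = -1728 * (4*6)^3 mod 37 = 31
j = 31 * 25^(-1) mod 37 = 19

j = 19 (mod 37)


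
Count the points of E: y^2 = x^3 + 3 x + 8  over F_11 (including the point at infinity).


For each x in F_11, count y with y^2 = x^3 + 3 x + 8 mod 11:
  x = 1: RHS = 1, y in [1, 10]  -> 2 point(s)
  x = 2: RHS = 0, y in [0]  -> 1 point(s)
  x = 3: RHS = 0, y in [0]  -> 1 point(s)
  x = 5: RHS = 5, y in [4, 7]  -> 2 point(s)
  x = 6: RHS = 0, y in [0]  -> 1 point(s)
  x = 7: RHS = 9, y in [3, 8]  -> 2 point(s)
  x = 8: RHS = 5, y in [4, 7]  -> 2 point(s)
  x = 9: RHS = 5, y in [4, 7]  -> 2 point(s)
  x = 10: RHS = 4, y in [2, 9]  -> 2 point(s)
Affine points: 15. Add the point at infinity: total = 16.

#E(F_11) = 16


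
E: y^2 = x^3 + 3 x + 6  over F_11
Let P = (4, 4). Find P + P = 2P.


Doubling: s = (3 x1^2 + a) / (2 y1)
s = (3*4^2 + 3) / (2*4) mod 11 = 5
x3 = s^2 - 2 x1 mod 11 = 5^2 - 2*4 = 6
y3 = s (x1 - x3) - y1 mod 11 = 5 * (4 - 6) - 4 = 8

2P = (6, 8)


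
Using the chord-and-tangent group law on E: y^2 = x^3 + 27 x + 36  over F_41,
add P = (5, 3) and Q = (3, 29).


P != Q, so use the chord formula.
s = (y2 - y1) / (x2 - x1) = (26) / (39) mod 41 = 28
x3 = s^2 - x1 - x2 mod 41 = 28^2 - 5 - 3 = 38
y3 = s (x1 - x3) - y1 mod 41 = 28 * (5 - 38) - 3 = 16

P + Q = (38, 16)


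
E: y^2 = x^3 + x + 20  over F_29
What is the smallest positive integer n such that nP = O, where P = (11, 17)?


Compute successive multiples of P until we hit O:
  1P = (11, 17)
  2P = (1, 15)
  3P = (24, 21)
  4P = (14, 20)
  5P = (5, 18)
  6P = (9, 2)
  7P = (0, 22)
  8P = (23, 28)
  ... (continuing to 33P)
  33P = O

ord(P) = 33


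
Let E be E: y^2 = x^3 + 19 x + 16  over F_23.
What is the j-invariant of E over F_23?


Delta = -16(4 a^3 + 27 b^2) mod 23 = 17
-1728 * (4 a)^3 = -1728 * (4*19)^3 mod 23 = 6
j = 6 * 17^(-1) mod 23 = 22

j = 22 (mod 23)


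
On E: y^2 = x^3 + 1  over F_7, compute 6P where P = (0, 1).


k = 6 = 110_2 (binary, LSB first: 011)
Double-and-add from P = (0, 1):
  bit 0 = 0: acc unchanged = O
  bit 1 = 1: acc = O + (0, 6) = (0, 6)
  bit 2 = 1: acc = (0, 6) + (0, 1) = O

6P = O


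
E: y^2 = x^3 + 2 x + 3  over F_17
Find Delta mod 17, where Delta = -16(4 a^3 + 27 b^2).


4 a^3 + 27 b^2 = 4*2^3 + 27*3^2 = 32 + 243 = 275
Delta = -16 * (275) = -4400
Delta mod 17 = 3

Delta = 3 (mod 17)


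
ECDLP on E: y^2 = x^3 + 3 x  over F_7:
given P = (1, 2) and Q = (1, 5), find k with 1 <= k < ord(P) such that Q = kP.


Enumerate multiples of P until we hit Q = (1, 5):
  1P = (1, 2)
  2P = (2, 0)
  3P = (1, 5)
Match found at i = 3.

k = 3


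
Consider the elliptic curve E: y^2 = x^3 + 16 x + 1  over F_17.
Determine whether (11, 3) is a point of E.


Check whether y^2 = x^3 + 16 x + 1 (mod 17) for (x, y) = (11, 3).
LHS: y^2 = 3^2 mod 17 = 9
RHS: x^3 + 16 x + 1 = 11^3 + 16*11 + 1 mod 17 = 12
LHS != RHS

No, not on the curve


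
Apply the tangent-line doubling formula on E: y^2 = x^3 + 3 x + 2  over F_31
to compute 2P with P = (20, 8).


Doubling: s = (3 x1^2 + a) / (2 y1)
s = (3*20^2 + 3) / (2*8) mod 31 = 19
x3 = s^2 - 2 x1 mod 31 = 19^2 - 2*20 = 11
y3 = s (x1 - x3) - y1 mod 31 = 19 * (20 - 11) - 8 = 8

2P = (11, 8)


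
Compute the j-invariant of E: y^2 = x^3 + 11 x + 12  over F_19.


Delta = -16(4 a^3 + 27 b^2) mod 19 = 10
-1728 * (4 a)^3 = -1728 * (4*11)^3 mod 19 = 7
j = 7 * 10^(-1) mod 19 = 14

j = 14 (mod 19)


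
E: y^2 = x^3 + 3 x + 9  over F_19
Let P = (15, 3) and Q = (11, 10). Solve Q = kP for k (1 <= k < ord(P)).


Enumerate multiples of P until we hit Q = (11, 10):
  1P = (15, 3)
  2P = (9, 10)
  3P = (18, 10)
  4P = (2, 2)
  5P = (11, 9)
  6P = (0, 3)
  7P = (4, 16)
  8P = (16, 12)
  9P = (12, 5)
  10P = (3, 8)
  11P = (5, 15)
  12P = (5, 4)
  13P = (3, 11)
  14P = (12, 14)
  15P = (16, 7)
  16P = (4, 3)
  17P = (0, 16)
  18P = (11, 10)
Match found at i = 18.

k = 18


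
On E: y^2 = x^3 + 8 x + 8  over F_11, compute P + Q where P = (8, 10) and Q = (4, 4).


P != Q, so use the chord formula.
s = (y2 - y1) / (x2 - x1) = (5) / (7) mod 11 = 7
x3 = s^2 - x1 - x2 mod 11 = 7^2 - 8 - 4 = 4
y3 = s (x1 - x3) - y1 mod 11 = 7 * (8 - 4) - 10 = 7

P + Q = (4, 7)


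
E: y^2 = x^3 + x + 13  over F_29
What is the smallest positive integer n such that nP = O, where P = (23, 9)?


Compute successive multiples of P until we hit O:
  1P = (23, 9)
  2P = (16, 6)
  3P = (18, 18)
  4P = (4, 9)
  5P = (2, 20)
  6P = (0, 19)
  7P = (12, 19)
  8P = (14, 25)
  ... (continuing to 22P)
  22P = O

ord(P) = 22


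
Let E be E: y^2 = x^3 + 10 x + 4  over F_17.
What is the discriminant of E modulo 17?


4 a^3 + 27 b^2 = 4*10^3 + 27*4^2 = 4000 + 432 = 4432
Delta = -16 * (4432) = -70912
Delta mod 17 = 12

Delta = 12 (mod 17)


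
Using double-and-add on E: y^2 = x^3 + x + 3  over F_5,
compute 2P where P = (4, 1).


k = 2 = 10_2 (binary, LSB first: 01)
Double-and-add from P = (4, 1):
  bit 0 = 0: acc unchanged = O
  bit 1 = 1: acc = O + (1, 0) = (1, 0)

2P = (1, 0)


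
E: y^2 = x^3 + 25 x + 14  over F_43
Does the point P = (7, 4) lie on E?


Check whether y^2 = x^3 + 25 x + 14 (mod 43) for (x, y) = (7, 4).
LHS: y^2 = 4^2 mod 43 = 16
RHS: x^3 + 25 x + 14 = 7^3 + 25*7 + 14 mod 43 = 16
LHS = RHS

Yes, on the curve


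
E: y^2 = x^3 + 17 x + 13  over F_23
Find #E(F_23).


For each x in F_23, count y with y^2 = x^3 + 17 x + 13 mod 23:
  x = 0: RHS = 13, y in [6, 17]  -> 2 point(s)
  x = 1: RHS = 8, y in [10, 13]  -> 2 point(s)
  x = 2: RHS = 9, y in [3, 20]  -> 2 point(s)
  x = 5: RHS = 16, y in [4, 19]  -> 2 point(s)
  x = 6: RHS = 9, y in [3, 20]  -> 2 point(s)
  x = 11: RHS = 13, y in [6, 17]  -> 2 point(s)
  x = 12: RHS = 13, y in [6, 17]  -> 2 point(s)
  x = 13: RHS = 16, y in [4, 19]  -> 2 point(s)
  x = 15: RHS = 9, y in [3, 20]  -> 2 point(s)
  x = 20: RHS = 4, y in [2, 21]  -> 2 point(s)
  x = 22: RHS = 18, y in [8, 15]  -> 2 point(s)
Affine points: 22. Add the point at infinity: total = 23.

#E(F_23) = 23


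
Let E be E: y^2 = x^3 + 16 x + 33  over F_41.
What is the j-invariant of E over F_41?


Delta = -16(4 a^3 + 27 b^2) mod 41 = 37
-1728 * (4 a)^3 = -1728 * (4*16)^3 mod 41 = 19
j = 19 * 37^(-1) mod 41 = 26

j = 26 (mod 41)


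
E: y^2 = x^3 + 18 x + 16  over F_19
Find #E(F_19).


For each x in F_19, count y with y^2 = x^3 + 18 x + 16 mod 19:
  x = 0: RHS = 16, y in [4, 15]  -> 2 point(s)
  x = 1: RHS = 16, y in [4, 15]  -> 2 point(s)
  x = 4: RHS = 0, y in [0]  -> 1 point(s)
  x = 6: RHS = 17, y in [6, 13]  -> 2 point(s)
  x = 8: RHS = 7, y in [8, 11]  -> 2 point(s)
  x = 11: RHS = 6, y in [5, 14]  -> 2 point(s)
  x = 16: RHS = 11, y in [7, 12]  -> 2 point(s)
  x = 18: RHS = 16, y in [4, 15]  -> 2 point(s)
Affine points: 15. Add the point at infinity: total = 16.

#E(F_19) = 16


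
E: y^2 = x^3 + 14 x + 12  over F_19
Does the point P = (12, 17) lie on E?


Check whether y^2 = x^3 + 14 x + 12 (mod 19) for (x, y) = (12, 17).
LHS: y^2 = 17^2 mod 19 = 4
RHS: x^3 + 14 x + 12 = 12^3 + 14*12 + 12 mod 19 = 8
LHS != RHS

No, not on the curve


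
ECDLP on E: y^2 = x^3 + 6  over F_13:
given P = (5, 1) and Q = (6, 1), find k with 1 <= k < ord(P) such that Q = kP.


Enumerate multiples of P until we hit Q = (6, 1):
  1P = (5, 1)
  2P = (2, 1)
  3P = (6, 12)
  4P = (6, 1)
Match found at i = 4.

k = 4


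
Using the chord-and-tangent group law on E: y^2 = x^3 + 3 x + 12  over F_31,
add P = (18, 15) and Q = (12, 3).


P != Q, so use the chord formula.
s = (y2 - y1) / (x2 - x1) = (19) / (25) mod 31 = 2
x3 = s^2 - x1 - x2 mod 31 = 2^2 - 18 - 12 = 5
y3 = s (x1 - x3) - y1 mod 31 = 2 * (18 - 5) - 15 = 11

P + Q = (5, 11)


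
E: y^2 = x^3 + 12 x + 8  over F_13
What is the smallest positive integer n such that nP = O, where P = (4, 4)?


Compute successive multiples of P until we hit O:
  1P = (4, 4)
  2P = (6, 7)
  3P = (2, 12)
  4P = (10, 7)
  5P = (9, 0)
  6P = (10, 6)
  7P = (2, 1)
  8P = (6, 6)
  ... (continuing to 10P)
  10P = O

ord(P) = 10


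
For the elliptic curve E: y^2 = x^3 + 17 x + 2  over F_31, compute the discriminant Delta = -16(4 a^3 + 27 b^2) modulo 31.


4 a^3 + 27 b^2 = 4*17^3 + 27*2^2 = 19652 + 108 = 19760
Delta = -16 * (19760) = -316160
Delta mod 31 = 9

Delta = 9 (mod 31)


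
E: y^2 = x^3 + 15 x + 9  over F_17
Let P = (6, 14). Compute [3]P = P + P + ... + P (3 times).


k = 3 = 11_2 (binary, LSB first: 11)
Double-and-add from P = (6, 14):
  bit 0 = 1: acc = O + (6, 14) = (6, 14)
  bit 1 = 1: acc = (6, 14) + (13, 2) = (11, 14)

3P = (11, 14)


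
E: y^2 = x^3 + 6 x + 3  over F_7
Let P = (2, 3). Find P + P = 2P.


Doubling: s = (3 x1^2 + a) / (2 y1)
s = (3*2^2 + 6) / (2*3) mod 7 = 3
x3 = s^2 - 2 x1 mod 7 = 3^2 - 2*2 = 5
y3 = s (x1 - x3) - y1 mod 7 = 3 * (2 - 5) - 3 = 2

2P = (5, 2)


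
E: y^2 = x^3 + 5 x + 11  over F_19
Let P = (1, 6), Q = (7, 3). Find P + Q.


P != Q, so use the chord formula.
s = (y2 - y1) / (x2 - x1) = (16) / (6) mod 19 = 9
x3 = s^2 - x1 - x2 mod 19 = 9^2 - 1 - 7 = 16
y3 = s (x1 - x3) - y1 mod 19 = 9 * (1 - 16) - 6 = 11

P + Q = (16, 11)


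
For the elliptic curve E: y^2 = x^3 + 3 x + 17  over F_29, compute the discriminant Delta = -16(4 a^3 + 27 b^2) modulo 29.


4 a^3 + 27 b^2 = 4*3^3 + 27*17^2 = 108 + 7803 = 7911
Delta = -16 * (7911) = -126576
Delta mod 29 = 9

Delta = 9 (mod 29)


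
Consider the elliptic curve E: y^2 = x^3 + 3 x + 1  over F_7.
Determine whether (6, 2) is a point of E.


Check whether y^2 = x^3 + 3 x + 1 (mod 7) for (x, y) = (6, 2).
LHS: y^2 = 2^2 mod 7 = 4
RHS: x^3 + 3 x + 1 = 6^3 + 3*6 + 1 mod 7 = 4
LHS = RHS

Yes, on the curve


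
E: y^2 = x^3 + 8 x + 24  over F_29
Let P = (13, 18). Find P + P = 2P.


Doubling: s = (3 x1^2 + a) / (2 y1)
s = (3*13^2 + 8) / (2*18) mod 29 = 28
x3 = s^2 - 2 x1 mod 29 = 28^2 - 2*13 = 4
y3 = s (x1 - x3) - y1 mod 29 = 28 * (13 - 4) - 18 = 2

2P = (4, 2)


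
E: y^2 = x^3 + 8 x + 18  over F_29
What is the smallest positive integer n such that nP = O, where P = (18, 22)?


Compute successive multiples of P until we hit O:
  1P = (18, 22)
  2P = (21, 14)
  3P = (10, 5)
  4P = (25, 3)
  5P = (20, 0)
  6P = (25, 26)
  7P = (10, 24)
  8P = (21, 15)
  ... (continuing to 10P)
  10P = O

ord(P) = 10


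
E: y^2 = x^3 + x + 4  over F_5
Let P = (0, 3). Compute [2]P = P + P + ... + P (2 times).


k = 2 = 10_2 (binary, LSB first: 01)
Double-and-add from P = (0, 3):
  bit 0 = 0: acc unchanged = O
  bit 1 = 1: acc = O + (1, 1) = (1, 1)

2P = (1, 1)


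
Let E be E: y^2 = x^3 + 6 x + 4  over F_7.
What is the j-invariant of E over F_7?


Delta = -16(4 a^3 + 27 b^2) mod 7 = 5
-1728 * (4 a)^3 = -1728 * (4*6)^3 mod 7 = 6
j = 6 * 5^(-1) mod 7 = 4

j = 4 (mod 7)


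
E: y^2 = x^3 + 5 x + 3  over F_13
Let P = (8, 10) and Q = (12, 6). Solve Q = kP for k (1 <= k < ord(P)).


Enumerate multiples of P until we hit Q = (12, 6):
  1P = (8, 10)
  2P = (0, 9)
  3P = (4, 10)
  4P = (1, 3)
  5P = (5, 6)
  6P = (9, 6)
  7P = (12, 6)
Match found at i = 7.

k = 7


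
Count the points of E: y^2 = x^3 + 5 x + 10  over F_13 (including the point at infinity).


For each x in F_13, count y with y^2 = x^3 + 5 x + 10 mod 13:
  x = 0: RHS = 10, y in [6, 7]  -> 2 point(s)
  x = 1: RHS = 3, y in [4, 9]  -> 2 point(s)
  x = 3: RHS = 0, y in [0]  -> 1 point(s)
  x = 4: RHS = 3, y in [4, 9]  -> 2 point(s)
  x = 5: RHS = 4, y in [2, 11]  -> 2 point(s)
  x = 6: RHS = 9, y in [3, 10]  -> 2 point(s)
  x = 8: RHS = 3, y in [4, 9]  -> 2 point(s)
  x = 9: RHS = 4, y in [2, 11]  -> 2 point(s)
  x = 12: RHS = 4, y in [2, 11]  -> 2 point(s)
Affine points: 17. Add the point at infinity: total = 18.

#E(F_13) = 18


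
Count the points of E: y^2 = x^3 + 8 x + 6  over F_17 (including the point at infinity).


For each x in F_17, count y with y^2 = x^3 + 8 x + 6 mod 17:
  x = 1: RHS = 15, y in [7, 10]  -> 2 point(s)
  x = 2: RHS = 13, y in [8, 9]  -> 2 point(s)
  x = 4: RHS = 0, y in [0]  -> 1 point(s)
  x = 5: RHS = 1, y in [1, 16]  -> 2 point(s)
  x = 6: RHS = 15, y in [7, 10]  -> 2 point(s)
  x = 8: RHS = 4, y in [2, 15]  -> 2 point(s)
  x = 9: RHS = 8, y in [5, 12]  -> 2 point(s)
  x = 10: RHS = 15, y in [7, 10]  -> 2 point(s)
  x = 15: RHS = 16, y in [4, 13]  -> 2 point(s)
Affine points: 17. Add the point at infinity: total = 18.

#E(F_17) = 18


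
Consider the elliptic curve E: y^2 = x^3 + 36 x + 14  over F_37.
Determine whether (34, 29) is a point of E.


Check whether y^2 = x^3 + 36 x + 14 (mod 37) for (x, y) = (34, 29).
LHS: y^2 = 29^2 mod 37 = 27
RHS: x^3 + 36 x + 14 = 34^3 + 36*34 + 14 mod 37 = 27
LHS = RHS

Yes, on the curve


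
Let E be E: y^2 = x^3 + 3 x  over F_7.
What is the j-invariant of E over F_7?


Delta = -16(4 a^3 + 27 b^2) mod 7 = 1
-1728 * (4 a)^3 = -1728 * (4*3)^3 mod 7 = 6
j = 6 * 1^(-1) mod 7 = 6

j = 6 (mod 7)


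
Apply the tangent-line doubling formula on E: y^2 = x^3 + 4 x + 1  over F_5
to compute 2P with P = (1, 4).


Doubling: s = (3 x1^2 + a) / (2 y1)
s = (3*1^2 + 4) / (2*4) mod 5 = 4
x3 = s^2 - 2 x1 mod 5 = 4^2 - 2*1 = 4
y3 = s (x1 - x3) - y1 mod 5 = 4 * (1 - 4) - 4 = 4

2P = (4, 4)


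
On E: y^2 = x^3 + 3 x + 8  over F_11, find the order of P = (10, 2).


Compute successive multiples of P until we hit O:
  1P = (10, 2)
  2P = (7, 8)
  3P = (9, 7)
  4P = (6, 0)
  5P = (9, 4)
  6P = (7, 3)
  7P = (10, 9)
  8P = O

ord(P) = 8


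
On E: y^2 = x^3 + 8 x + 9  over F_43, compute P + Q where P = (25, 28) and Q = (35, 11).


P != Q, so use the chord formula.
s = (y2 - y1) / (x2 - x1) = (26) / (10) mod 43 = 37
x3 = s^2 - x1 - x2 mod 43 = 37^2 - 25 - 35 = 19
y3 = s (x1 - x3) - y1 mod 43 = 37 * (25 - 19) - 28 = 22

P + Q = (19, 22)


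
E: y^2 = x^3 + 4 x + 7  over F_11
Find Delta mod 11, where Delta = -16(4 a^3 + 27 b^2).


4 a^3 + 27 b^2 = 4*4^3 + 27*7^2 = 256 + 1323 = 1579
Delta = -16 * (1579) = -25264
Delta mod 11 = 3

Delta = 3 (mod 11)


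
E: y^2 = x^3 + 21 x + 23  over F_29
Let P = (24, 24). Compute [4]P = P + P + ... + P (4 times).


k = 4 = 100_2 (binary, LSB first: 001)
Double-and-add from P = (24, 24):
  bit 0 = 0: acc unchanged = O
  bit 1 = 0: acc unchanged = O
  bit 2 = 1: acc = O + (1, 4) = (1, 4)

4P = (1, 4)


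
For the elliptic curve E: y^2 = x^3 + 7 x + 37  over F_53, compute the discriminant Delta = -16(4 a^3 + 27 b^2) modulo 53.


4 a^3 + 27 b^2 = 4*7^3 + 27*37^2 = 1372 + 36963 = 38335
Delta = -16 * (38335) = -613360
Delta mod 53 = 9

Delta = 9 (mod 53)
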